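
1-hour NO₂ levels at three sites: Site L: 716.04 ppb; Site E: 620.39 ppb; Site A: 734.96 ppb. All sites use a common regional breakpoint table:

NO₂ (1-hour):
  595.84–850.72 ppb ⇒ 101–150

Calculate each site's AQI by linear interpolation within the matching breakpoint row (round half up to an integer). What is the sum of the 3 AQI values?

358

Site L 716.04: bracket 595.84–850.72 → index 101–150; slope 49/254.88, offset 120.20.
AQI = 101 + 49/254.88·120.20 ≈ 124.11 ⇒ 124.
Site E: row 595.84–850.72 (AQI 101–150). (150−101)·(620.39−595.84)/(850.72−595.84) + 101 = 49·24.55/254.88 + 101 ≈ 105.72 → 106.
Site A: row 595.84–850.72 (AQI 101–150). (150−101)·(734.96−595.84)/(850.72−595.84) + 101 = 49·139.12/254.88 + 101 ≈ 127.75 → 128.
AQIs: Site L=124, Site E=106, Site A=128. Sum = 124 + 106 + 128 = 358.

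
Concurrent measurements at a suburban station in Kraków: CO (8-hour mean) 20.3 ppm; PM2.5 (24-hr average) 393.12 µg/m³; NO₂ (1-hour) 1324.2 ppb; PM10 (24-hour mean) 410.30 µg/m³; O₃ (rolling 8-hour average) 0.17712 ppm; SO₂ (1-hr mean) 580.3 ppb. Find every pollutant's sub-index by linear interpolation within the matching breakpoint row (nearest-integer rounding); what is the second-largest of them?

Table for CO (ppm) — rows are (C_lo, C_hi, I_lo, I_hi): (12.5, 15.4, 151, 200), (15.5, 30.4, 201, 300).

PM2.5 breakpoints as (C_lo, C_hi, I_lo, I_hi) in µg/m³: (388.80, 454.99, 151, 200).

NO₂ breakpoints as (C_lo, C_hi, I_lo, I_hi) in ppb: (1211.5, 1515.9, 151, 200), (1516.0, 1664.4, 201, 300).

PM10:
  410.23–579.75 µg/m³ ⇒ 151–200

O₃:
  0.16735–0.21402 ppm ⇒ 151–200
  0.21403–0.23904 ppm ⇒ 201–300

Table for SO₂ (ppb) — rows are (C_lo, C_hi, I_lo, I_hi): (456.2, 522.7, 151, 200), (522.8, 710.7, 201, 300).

231

CO: 20.3 lies in 15.5–30.4, so I_lo=201, I_hi=300, C_lo=15.5, C_hi=30.4.
(300−201)/(30.4−15.5) × (20.3−15.5) + 201 = 99/14.9 × 4.8 + 201 ≈ 232.89 → 233.
PM2.5: row 388.80–454.99 (AQI 151–200). (200−151)·(393.12−388.80)/(454.99−388.80) + 151 = 49·4.32/66.19 + 151 ≈ 154.20 → 154.
NO₂: 1324.2 ∈ [1211.5, 1515.9] ↔ index [151, 200].
151 + (1324.2−1211.5)·(200−151)/(1515.9−1211.5) = 151 + 112.7·49/304.4 ≈ 169.14, so AQI = 169.
PM10: 410.30 lies in 410.23–579.75, so I_lo=151, I_hi=200, C_lo=410.23, C_hi=579.75.
(200−151)/(579.75−410.23) × (410.30−410.23) + 151 = 49/169.52 × 0.07 + 151 ≈ 151.02 → 151.
O₃: 0.17712 ∈ [0.16735, 0.21402] ↔ index [151, 200].
151 + (0.17712−0.16735)·(200−151)/(0.21402−0.16735) = 151 + 0.00977·49/0.04667 ≈ 161.26, so AQI = 161.
SO₂ 580.3: bracket 522.8–710.7 → index 201–300; slope 99/187.9, offset 57.5.
AQI = 201 + 99/187.9·57.5 ≈ 231.30 ⇒ 231.
Sub-indices: CO→233, PM2.5→154, NO₂→169, PM10→151, O₃→161, SO₂→231. Ranked high→low: 233, 231, 169, 161, 154, 151. Second-highest sub-index = 231.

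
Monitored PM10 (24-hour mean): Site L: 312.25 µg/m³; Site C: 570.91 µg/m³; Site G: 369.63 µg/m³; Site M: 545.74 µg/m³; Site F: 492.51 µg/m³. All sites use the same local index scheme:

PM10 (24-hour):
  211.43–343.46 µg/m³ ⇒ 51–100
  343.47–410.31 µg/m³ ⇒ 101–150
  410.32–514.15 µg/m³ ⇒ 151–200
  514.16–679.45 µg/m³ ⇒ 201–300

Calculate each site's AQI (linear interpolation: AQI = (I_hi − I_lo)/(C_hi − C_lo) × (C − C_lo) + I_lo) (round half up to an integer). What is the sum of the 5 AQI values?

Site L 312.25: bracket 211.43–343.46 → index 51–100; slope 49/132.03, offset 100.82.
AQI = 51 + 49/132.03·100.82 ≈ 88.42 ⇒ 88.
Site C: 570.91 lies in 514.16–679.45, so I_lo=201, I_hi=300, C_lo=514.16, C_hi=679.45.
(300−201)/(679.45−514.16) × (570.91−514.16) + 201 = 99/165.29 × 56.75 + 201 ≈ 234.99 → 235.
Site G: 369.63 lies in 343.47–410.31, so I_lo=101, I_hi=150, C_lo=343.47, C_hi=410.31.
(150−101)/(410.31−343.47) × (369.63−343.47) + 101 = 49/66.84 × 26.16 + 101 ≈ 120.18 → 120.
Site M: 545.74 ∈ [514.16, 679.45] ↔ index [201, 300].
201 + (545.74−514.16)·(300−201)/(679.45−514.16) = 201 + 31.58·99/165.29 ≈ 219.91, so AQI = 220.
Site F 492.51: bracket 410.32–514.15 → index 151–200; slope 49/103.83, offset 82.19.
AQI = 151 + 49/103.83·82.19 ≈ 189.79 ⇒ 190.
AQIs: Site L=88, Site C=235, Site G=120, Site M=220, Site F=190. Sum = 88 + 235 + 120 + 220 + 190 = 853.

853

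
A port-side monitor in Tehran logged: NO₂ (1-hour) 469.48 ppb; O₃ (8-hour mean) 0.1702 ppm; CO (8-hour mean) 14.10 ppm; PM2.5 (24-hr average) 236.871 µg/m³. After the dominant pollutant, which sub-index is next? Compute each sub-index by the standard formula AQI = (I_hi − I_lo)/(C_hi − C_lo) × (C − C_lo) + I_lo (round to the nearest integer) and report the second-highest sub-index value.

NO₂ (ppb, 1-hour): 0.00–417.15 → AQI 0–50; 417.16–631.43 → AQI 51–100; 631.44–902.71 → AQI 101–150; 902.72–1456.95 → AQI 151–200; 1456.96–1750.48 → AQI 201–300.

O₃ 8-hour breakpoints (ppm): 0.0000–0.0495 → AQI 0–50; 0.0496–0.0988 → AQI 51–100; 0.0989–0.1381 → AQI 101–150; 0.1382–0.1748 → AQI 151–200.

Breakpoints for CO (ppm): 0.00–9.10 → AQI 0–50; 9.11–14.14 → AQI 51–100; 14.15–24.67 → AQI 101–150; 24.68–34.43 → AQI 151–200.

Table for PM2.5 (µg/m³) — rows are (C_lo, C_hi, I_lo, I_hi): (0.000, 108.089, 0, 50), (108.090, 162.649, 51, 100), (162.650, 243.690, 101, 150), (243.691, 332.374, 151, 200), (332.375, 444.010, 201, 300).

146

NO₂: 469.48 lies in 417.16–631.43, so I_lo=51, I_hi=100, C_lo=417.16, C_hi=631.43.
(100−51)/(631.43−417.16) × (469.48−417.16) + 51 = 49/214.27 × 52.32 + 51 ≈ 62.96 → 63.
O₃: 0.1702 lies in 0.1382–0.1748, so I_lo=151, I_hi=200, C_lo=0.1382, C_hi=0.1748.
(200−151)/(0.1748−0.1382) × (0.1702−0.1382) + 151 = 49/0.0366 × 0.0320 + 151 ≈ 193.84 → 194.
CO: 14.10 ∈ [9.11, 14.14] ↔ index [51, 100].
51 + (14.10−9.11)·(100−51)/(14.14−9.11) = 51 + 4.99·49/5.03 ≈ 99.61, so AQI = 100.
PM2.5: 236.871 ∈ [162.650, 243.690] ↔ index [101, 150].
101 + (236.871−162.650)·(150−101)/(243.690−162.650) = 101 + 74.221·49/81.040 ≈ 145.88, so AQI = 146.
Sub-indices: NO₂→63, O₃→194, CO→100, PM2.5→146. Ranked high→low: 194, 146, 100, 63. Second-highest sub-index = 146.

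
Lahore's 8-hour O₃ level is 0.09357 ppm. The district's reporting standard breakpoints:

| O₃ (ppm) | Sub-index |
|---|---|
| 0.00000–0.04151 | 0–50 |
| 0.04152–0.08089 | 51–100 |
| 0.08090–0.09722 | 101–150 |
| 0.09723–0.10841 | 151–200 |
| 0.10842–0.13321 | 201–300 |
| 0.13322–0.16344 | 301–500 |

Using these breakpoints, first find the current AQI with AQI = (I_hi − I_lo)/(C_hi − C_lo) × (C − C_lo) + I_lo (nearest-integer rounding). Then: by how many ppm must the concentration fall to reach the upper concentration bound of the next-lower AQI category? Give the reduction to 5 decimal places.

O₃: 0.09357 ∈ [0.08090, 0.09722] ↔ index [101, 150].
101 + (0.09357−0.08090)·(150−101)/(0.09722−0.08090) = 101 + 0.01267·49/0.01632 ≈ 139.04, so AQI = 139.
Current AQI 139 is in the Unhealthy for Sensitive Groups range (101–150). The next-lower category tops out at AQI 100, whose upper concentration bound is 0.08089 ppm.
Reduction needed = 0.09357 − 0.08089 = 0.01268 ppm.

0.01268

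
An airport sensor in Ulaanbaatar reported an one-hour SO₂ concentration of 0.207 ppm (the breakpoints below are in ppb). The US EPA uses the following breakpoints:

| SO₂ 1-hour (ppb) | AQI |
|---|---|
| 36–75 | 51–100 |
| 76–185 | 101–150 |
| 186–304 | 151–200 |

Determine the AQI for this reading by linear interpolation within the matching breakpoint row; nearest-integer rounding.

160

Convert: 0.207 ppm = 207 ppb.
SO₂: row 186–304 (AQI 151–200). (200−151)·(207−186)/(304−186) + 151 = 49·21/118 + 151 ≈ 159.72 → 160.
AQI 160 falls in the Unhealthy category.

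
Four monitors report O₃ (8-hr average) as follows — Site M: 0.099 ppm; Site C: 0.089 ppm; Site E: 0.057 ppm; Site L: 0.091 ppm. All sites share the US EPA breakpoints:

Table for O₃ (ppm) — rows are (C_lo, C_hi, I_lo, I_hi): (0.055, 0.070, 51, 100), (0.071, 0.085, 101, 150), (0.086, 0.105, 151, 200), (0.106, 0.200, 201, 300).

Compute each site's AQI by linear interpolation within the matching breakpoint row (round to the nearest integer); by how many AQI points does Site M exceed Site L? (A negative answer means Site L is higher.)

21

Site M 0.099: bracket 0.086–0.105 → index 151–200; slope 49/0.019, offset 0.013.
AQI = 151 + 49/0.019·0.013 ≈ 184.53 ⇒ 185.
Site C 0.089: bracket 0.086–0.105 → index 151–200; slope 49/0.019, offset 0.003.
AQI = 151 + 49/0.019·0.003 ≈ 158.74 ⇒ 159.
Site E: 0.057 lies in 0.055–0.070, so I_lo=51, I_hi=100, C_lo=0.055, C_hi=0.070.
(100−51)/(0.070−0.055) × (0.057−0.055) + 51 = 49/0.015 × 0.002 + 51 ≈ 57.53 → 58.
Site L: 0.091 lies in 0.086–0.105, so I_lo=151, I_hi=200, C_lo=0.086, C_hi=0.105.
(200−151)/(0.105−0.086) × (0.091−0.086) + 151 = 49/0.019 × 0.005 + 151 ≈ 163.89 → 164.
AQIs: Site M=185, Site C=159, Site E=58, Site L=164. Site M (185) − Site L (164) = 21.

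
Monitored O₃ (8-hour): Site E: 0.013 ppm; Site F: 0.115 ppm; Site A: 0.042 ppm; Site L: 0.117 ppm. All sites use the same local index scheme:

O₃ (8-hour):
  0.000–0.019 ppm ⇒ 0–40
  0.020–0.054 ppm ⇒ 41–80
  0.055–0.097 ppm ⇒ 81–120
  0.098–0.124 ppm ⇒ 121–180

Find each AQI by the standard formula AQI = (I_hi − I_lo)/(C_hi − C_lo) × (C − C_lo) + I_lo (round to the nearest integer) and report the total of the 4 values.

Site E 0.013: bracket 0.000–0.019 → index 0–40; slope 40/0.019, offset 0.013.
AQI = 0 + 40/0.019·0.013 ≈ 27.37 ⇒ 27.
Site F: 0.115 ∈ [0.098, 0.124] ↔ index [121, 180].
121 + (0.115−0.098)·(180−121)/(0.124−0.098) = 121 + 0.017·59/0.026 ≈ 159.58, so AQI = 160.
Site A: 0.042 lies in 0.020–0.054, so I_lo=41, I_hi=80, C_lo=0.020, C_hi=0.054.
(80−41)/(0.054−0.020) × (0.042−0.020) + 41 = 39/0.034 × 0.022 + 41 ≈ 66.24 → 66.
Site L 0.117: bracket 0.098–0.124 → index 121–180; slope 59/0.026, offset 0.019.
AQI = 121 + 59/0.026·0.019 ≈ 164.12 ⇒ 164.
AQIs: Site E=27, Site F=160, Site A=66, Site L=164. Sum = 27 + 160 + 66 + 164 = 417.

417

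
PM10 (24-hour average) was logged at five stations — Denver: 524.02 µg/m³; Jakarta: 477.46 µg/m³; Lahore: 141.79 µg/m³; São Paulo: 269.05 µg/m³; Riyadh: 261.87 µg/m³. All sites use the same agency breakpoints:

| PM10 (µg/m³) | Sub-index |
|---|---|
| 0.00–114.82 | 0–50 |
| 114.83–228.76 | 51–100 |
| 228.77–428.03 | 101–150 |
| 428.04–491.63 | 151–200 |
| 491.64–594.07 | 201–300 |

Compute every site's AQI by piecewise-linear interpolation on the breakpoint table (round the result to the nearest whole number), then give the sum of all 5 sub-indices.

Denver 524.02: bracket 491.64–594.07 → index 201–300; slope 99/102.43, offset 32.38.
AQI = 201 + 99/102.43·32.38 ≈ 232.30 ⇒ 232.
Jakarta: row 428.04–491.63 (AQI 151–200). (200−151)·(477.46−428.04)/(491.63−428.04) + 151 = 49·49.42/63.59 + 151 ≈ 189.08 → 189.
Lahore 141.79: bracket 114.83–228.76 → index 51–100; slope 49/113.93, offset 26.96.
AQI = 51 + 49/113.93·26.96 ≈ 62.60 ⇒ 63.
São Paulo: 269.05 ∈ [228.77, 428.03] ↔ index [101, 150].
101 + (269.05−228.77)·(150−101)/(428.03−228.77) = 101 + 40.28·49/199.26 ≈ 110.91, so AQI = 111.
Riyadh 261.87: bracket 228.77–428.03 → index 101–150; slope 49/199.26, offset 33.10.
AQI = 101 + 49/199.26·33.10 ≈ 109.14 ⇒ 109.
AQIs: Denver=232, Jakarta=189, Lahore=63, São Paulo=111, Riyadh=109. Sum = 232 + 189 + 63 + 111 + 109 = 704.

704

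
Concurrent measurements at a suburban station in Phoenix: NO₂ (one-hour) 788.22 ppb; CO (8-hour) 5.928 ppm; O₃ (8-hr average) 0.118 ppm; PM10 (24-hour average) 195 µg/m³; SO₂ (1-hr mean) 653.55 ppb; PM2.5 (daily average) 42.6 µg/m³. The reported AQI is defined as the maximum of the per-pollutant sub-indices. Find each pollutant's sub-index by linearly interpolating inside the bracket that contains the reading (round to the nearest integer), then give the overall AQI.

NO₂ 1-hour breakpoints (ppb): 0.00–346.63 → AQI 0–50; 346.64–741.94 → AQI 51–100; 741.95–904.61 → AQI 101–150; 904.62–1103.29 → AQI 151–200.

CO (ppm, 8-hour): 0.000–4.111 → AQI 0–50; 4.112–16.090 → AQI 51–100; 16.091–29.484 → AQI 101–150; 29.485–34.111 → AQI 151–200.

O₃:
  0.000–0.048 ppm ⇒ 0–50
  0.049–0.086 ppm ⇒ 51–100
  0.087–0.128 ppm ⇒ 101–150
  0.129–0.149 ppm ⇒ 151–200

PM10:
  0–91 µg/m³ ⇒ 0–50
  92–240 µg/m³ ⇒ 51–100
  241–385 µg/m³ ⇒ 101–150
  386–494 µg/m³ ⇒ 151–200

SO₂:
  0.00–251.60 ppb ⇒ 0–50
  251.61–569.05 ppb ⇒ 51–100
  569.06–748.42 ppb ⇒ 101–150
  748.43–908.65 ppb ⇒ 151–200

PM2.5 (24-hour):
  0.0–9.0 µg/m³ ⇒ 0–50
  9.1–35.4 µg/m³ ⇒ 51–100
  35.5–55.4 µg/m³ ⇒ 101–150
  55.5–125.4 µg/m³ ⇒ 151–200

138

NO₂: 788.22 ∈ [741.95, 904.61] ↔ index [101, 150].
101 + (788.22−741.95)·(150−101)/(904.61−741.95) = 101 + 46.27·49/162.66 ≈ 114.94, so AQI = 115.
CO 5.928: bracket 4.112–16.090 → index 51–100; slope 49/11.978, offset 1.816.
AQI = 51 + 49/11.978·1.816 ≈ 58.43 ⇒ 58.
O₃: row 0.087–0.128 (AQI 101–150). (150−101)·(0.118−0.087)/(0.128−0.087) + 101 = 49·0.031/0.041 + 101 ≈ 138.05 → 138.
PM10: row 92–240 (AQI 51–100). (100−51)·(195−92)/(240−92) + 51 = 49·103/148 + 51 ≈ 85.10 → 85.
SO₂ 653.55: bracket 569.06–748.42 → index 101–150; slope 49/179.36, offset 84.49.
AQI = 101 + 49/179.36·84.49 ≈ 124.08 ⇒ 124.
PM2.5: 42.6 ∈ [35.5, 55.4] ↔ index [101, 150].
101 + (42.6−35.5)·(150−101)/(55.4−35.5) = 101 + 7.1·49/19.9 ≈ 118.48, so AQI = 118.
Sub-indices: NO₂→115, CO→58, O₃→138, PM10→85, SO₂→124, PM2.5→118. Overall AQI = max = 138; dominant pollutant is O₃.
AQI 138: Unhealthy for Sensitive Groups.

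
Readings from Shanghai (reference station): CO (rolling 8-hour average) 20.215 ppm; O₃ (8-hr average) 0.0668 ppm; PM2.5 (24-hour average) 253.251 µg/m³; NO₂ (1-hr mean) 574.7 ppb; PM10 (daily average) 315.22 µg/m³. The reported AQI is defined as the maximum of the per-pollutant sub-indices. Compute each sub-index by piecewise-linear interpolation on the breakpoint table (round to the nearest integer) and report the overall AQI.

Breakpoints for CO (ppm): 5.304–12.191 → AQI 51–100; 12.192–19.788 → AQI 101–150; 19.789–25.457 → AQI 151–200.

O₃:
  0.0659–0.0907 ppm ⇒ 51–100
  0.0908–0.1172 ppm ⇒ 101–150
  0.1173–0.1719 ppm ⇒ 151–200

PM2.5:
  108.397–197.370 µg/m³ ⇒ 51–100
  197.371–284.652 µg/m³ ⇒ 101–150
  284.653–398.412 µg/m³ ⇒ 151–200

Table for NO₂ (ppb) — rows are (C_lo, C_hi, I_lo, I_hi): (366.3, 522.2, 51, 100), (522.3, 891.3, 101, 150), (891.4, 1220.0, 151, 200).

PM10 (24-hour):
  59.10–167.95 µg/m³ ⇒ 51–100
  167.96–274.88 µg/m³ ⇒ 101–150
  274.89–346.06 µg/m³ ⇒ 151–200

CO 20.215: bracket 19.789–25.457 → index 151–200; slope 49/5.668, offset 0.426.
AQI = 151 + 49/5.668·0.426 ≈ 154.68 ⇒ 155.
O₃ 0.0668: bracket 0.0659–0.0907 → index 51–100; slope 49/0.0248, offset 0.0009.
AQI = 51 + 49/0.0248·0.0009 ≈ 52.78 ⇒ 53.
PM2.5: 253.251 ∈ [197.371, 284.652] ↔ index [101, 150].
101 + (253.251−197.371)·(150−101)/(284.652−197.371) = 101 + 55.880·49/87.281 ≈ 132.37, so AQI = 132.
NO₂ 574.7: bracket 522.3–891.3 → index 101–150; slope 49/369.0, offset 52.4.
AQI = 101 + 49/369.0·52.4 ≈ 107.96 ⇒ 108.
PM10: row 274.89–346.06 (AQI 151–200). (200−151)·(315.22−274.89)/(346.06−274.89) + 151 = 49·40.33/71.17 + 151 ≈ 178.77 → 179.
Sub-indices: CO→155, O₃→53, PM2.5→132, NO₂→108, PM10→179. Overall AQI = max = 179; dominant pollutant is PM10.

179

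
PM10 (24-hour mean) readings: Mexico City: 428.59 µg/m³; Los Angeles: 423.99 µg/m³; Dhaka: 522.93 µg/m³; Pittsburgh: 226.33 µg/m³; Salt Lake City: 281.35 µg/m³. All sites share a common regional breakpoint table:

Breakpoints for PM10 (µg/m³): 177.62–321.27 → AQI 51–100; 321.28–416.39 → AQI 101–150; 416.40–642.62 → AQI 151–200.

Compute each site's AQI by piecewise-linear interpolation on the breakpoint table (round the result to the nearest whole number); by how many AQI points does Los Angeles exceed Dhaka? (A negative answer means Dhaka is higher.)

Mexico City 428.59: bracket 416.40–642.62 → index 151–200; slope 49/226.22, offset 12.19.
AQI = 151 + 49/226.22·12.19 ≈ 153.64 ⇒ 154.
Los Angeles: row 416.40–642.62 (AQI 151–200). (200−151)·(423.99−416.40)/(642.62−416.40) + 151 = 49·7.59/226.22 + 151 ≈ 152.64 → 153.
Dhaka: 522.93 lies in 416.40–642.62, so I_lo=151, I_hi=200, C_lo=416.40, C_hi=642.62.
(200−151)/(642.62−416.40) × (522.93−416.40) + 151 = 49/226.22 × 106.53 + 151 ≈ 174.07 → 174.
Pittsburgh: 226.33 ∈ [177.62, 321.27] ↔ index [51, 100].
51 + (226.33−177.62)·(100−51)/(321.27−177.62) = 51 + 48.71·49/143.65 ≈ 67.62, so AQI = 68.
Salt Lake City: 281.35 ∈ [177.62, 321.27] ↔ index [51, 100].
51 + (281.35−177.62)·(100−51)/(321.27−177.62) = 51 + 103.73·49/143.65 ≈ 86.38, so AQI = 86.
AQIs: Mexico City=154, Los Angeles=153, Dhaka=174, Pittsburgh=68, Salt Lake City=86. Los Angeles (153) − Dhaka (174) = -21.

-21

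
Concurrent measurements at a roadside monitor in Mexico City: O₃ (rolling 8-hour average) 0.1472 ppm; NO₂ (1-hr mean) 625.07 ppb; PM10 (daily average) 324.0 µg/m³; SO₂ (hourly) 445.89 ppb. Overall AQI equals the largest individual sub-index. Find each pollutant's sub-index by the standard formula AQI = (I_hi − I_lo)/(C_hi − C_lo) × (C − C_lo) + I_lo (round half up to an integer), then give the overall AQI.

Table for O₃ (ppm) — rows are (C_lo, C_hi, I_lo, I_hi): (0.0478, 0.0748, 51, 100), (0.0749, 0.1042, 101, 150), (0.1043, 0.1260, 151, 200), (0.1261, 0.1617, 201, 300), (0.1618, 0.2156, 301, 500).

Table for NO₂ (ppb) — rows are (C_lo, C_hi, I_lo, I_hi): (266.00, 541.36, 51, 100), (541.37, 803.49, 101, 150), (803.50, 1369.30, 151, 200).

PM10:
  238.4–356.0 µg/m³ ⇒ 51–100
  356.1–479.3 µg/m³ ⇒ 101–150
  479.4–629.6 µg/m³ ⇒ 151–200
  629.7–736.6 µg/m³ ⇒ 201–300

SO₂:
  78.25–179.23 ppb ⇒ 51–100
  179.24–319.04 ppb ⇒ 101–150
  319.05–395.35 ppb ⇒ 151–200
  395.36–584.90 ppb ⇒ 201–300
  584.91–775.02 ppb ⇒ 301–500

260

O₃ 0.1472: bracket 0.1261–0.1617 → index 201–300; slope 99/0.0356, offset 0.0211.
AQI = 201 + 99/0.0356·0.0211 ≈ 259.68 ⇒ 260.
NO₂ 625.07: bracket 541.37–803.49 → index 101–150; slope 49/262.12, offset 83.70.
AQI = 101 + 49/262.12·83.70 ≈ 116.65 ⇒ 117.
PM10 324.0: bracket 238.4–356.0 → index 51–100; slope 49/117.6, offset 85.6.
AQI = 51 + 49/117.6·85.6 ≈ 86.67 ⇒ 87.
SO₂ 445.89: bracket 395.36–584.90 → index 201–300; slope 99/189.54, offset 50.53.
AQI = 201 + 99/189.54·50.53 ≈ 227.39 ⇒ 227.
Sub-indices: O₃→260, NO₂→117, PM10→87, SO₂→227. Overall AQI = max = 260; dominant pollutant is O₃.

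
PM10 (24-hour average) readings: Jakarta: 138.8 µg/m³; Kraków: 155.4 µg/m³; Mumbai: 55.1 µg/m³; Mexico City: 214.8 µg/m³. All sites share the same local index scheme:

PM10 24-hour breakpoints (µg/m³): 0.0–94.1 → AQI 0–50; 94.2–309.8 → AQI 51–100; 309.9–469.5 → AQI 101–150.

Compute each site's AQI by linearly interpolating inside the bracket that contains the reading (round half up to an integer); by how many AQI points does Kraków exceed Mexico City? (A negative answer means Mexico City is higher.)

-13

Jakarta: row 94.2–309.8 (AQI 51–100). (100−51)·(138.8−94.2)/(309.8−94.2) + 51 = 49·44.6/215.6 + 51 ≈ 61.14 → 61.
Kraków 155.4: bracket 94.2–309.8 → index 51–100; slope 49/215.6, offset 61.2.
AQI = 51 + 49/215.6·61.2 ≈ 64.91 ⇒ 65.
Mumbai 55.1: bracket 0.0–94.1 → index 0–50; slope 50/94.1, offset 55.1.
AQI = 0 + 50/94.1·55.1 ≈ 29.28 ⇒ 29.
Mexico City: row 94.2–309.8 (AQI 51–100). (100−51)·(214.8−94.2)/(309.8−94.2) + 51 = 49·120.6/215.6 + 51 ≈ 78.41 → 78.
AQIs: Jakarta=61, Kraków=65, Mumbai=29, Mexico City=78. Kraków (65) − Mexico City (78) = -13.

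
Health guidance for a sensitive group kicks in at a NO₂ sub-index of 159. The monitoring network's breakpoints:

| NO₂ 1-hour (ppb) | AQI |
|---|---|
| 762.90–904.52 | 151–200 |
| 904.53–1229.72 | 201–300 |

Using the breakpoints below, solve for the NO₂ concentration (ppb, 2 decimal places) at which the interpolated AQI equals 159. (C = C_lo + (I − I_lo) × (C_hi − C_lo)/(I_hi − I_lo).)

AQI 159 lies in the 151–200 band, which corresponds to 762.90–904.52 ppb.
C = 762.90 + (159−151)×(904.52−762.90)/(200−151) = 762.90 + 8×141.62/49 ≈ 786.0216 ppb → 786.02 ppb to 2 dp.

786.02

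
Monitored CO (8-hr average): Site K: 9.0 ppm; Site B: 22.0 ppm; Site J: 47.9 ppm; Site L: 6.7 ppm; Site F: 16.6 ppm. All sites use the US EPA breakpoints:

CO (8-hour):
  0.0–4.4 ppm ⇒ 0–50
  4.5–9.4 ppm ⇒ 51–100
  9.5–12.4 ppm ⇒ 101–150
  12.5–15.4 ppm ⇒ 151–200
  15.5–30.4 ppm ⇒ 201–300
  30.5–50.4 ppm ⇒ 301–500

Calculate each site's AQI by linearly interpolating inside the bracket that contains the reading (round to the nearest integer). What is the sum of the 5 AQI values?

1096

Site K: 9.0 lies in 4.5–9.4, so I_lo=51, I_hi=100, C_lo=4.5, C_hi=9.4.
(100−51)/(9.4−4.5) × (9.0−4.5) + 51 = 49/4.9 × 4.5 + 51 ≈ 96.00 → 96.
Site B: row 15.5–30.4 (AQI 201–300). (300−201)·(22.0−15.5)/(30.4−15.5) + 201 = 99·6.5/14.9 + 201 ≈ 244.19 → 244.
Site J 47.9: bracket 30.5–50.4 → index 301–500; slope 199/19.9, offset 17.4.
AQI = 301 + 199/19.9·17.4 ≈ 475.00 ⇒ 475.
Site L: 6.7 lies in 4.5–9.4, so I_lo=51, I_hi=100, C_lo=4.5, C_hi=9.4.
(100−51)/(9.4−4.5) × (6.7−4.5) + 51 = 49/4.9 × 2.2 + 51 ≈ 73.00 → 73.
Site F: row 15.5–30.4 (AQI 201–300). (300−201)·(16.6−15.5)/(30.4−15.5) + 201 = 99·1.1/14.9 + 201 ≈ 208.31 → 208.
AQIs: Site K=96, Site B=244, Site J=475, Site L=73, Site F=208. Sum = 96 + 244 + 475 + 73 + 208 = 1096.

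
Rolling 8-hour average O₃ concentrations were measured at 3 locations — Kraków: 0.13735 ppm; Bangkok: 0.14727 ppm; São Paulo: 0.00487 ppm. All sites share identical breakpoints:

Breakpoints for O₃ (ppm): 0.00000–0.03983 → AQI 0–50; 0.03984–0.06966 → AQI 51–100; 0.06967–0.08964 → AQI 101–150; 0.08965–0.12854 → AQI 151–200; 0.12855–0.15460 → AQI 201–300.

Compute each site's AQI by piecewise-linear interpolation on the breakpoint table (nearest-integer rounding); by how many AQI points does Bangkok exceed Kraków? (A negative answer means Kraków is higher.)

Kraków: row 0.12855–0.15460 (AQI 201–300). (300−201)·(0.13735−0.12855)/(0.15460−0.12855) + 201 = 99·0.00880/0.02605 + 201 ≈ 234.44 → 234.
Bangkok 0.14727: bracket 0.12855–0.15460 → index 201–300; slope 99/0.02605, offset 0.01872.
AQI = 201 + 99/0.02605·0.01872 ≈ 272.14 ⇒ 272.
São Paulo: 0.00487 lies in 0.00000–0.03983, so I_lo=0, I_hi=50, C_lo=0.00000, C_hi=0.03983.
(50−0)/(0.03983−0.00000) × (0.00487−0.00000) + 0 = 50/0.03983 × 0.00487 + 0 ≈ 6.11 → 6.
AQIs: Kraków=234, Bangkok=272, São Paulo=6. Bangkok (272) − Kraków (234) = 38.

38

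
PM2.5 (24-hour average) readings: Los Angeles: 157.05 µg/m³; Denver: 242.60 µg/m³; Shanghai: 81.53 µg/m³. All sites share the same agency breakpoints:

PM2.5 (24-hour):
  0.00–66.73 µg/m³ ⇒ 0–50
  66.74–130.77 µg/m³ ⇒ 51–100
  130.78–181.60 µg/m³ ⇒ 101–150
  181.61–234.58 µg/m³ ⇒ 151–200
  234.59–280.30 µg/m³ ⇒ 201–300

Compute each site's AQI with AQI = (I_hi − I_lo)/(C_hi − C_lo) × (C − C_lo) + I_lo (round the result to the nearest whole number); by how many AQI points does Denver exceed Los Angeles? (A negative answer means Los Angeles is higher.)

92

Los Angeles 157.05: bracket 130.78–181.60 → index 101–150; slope 49/50.82, offset 26.27.
AQI = 101 + 49/50.82·26.27 ≈ 126.33 ⇒ 126.
Denver: 242.60 lies in 234.59–280.30, so I_lo=201, I_hi=300, C_lo=234.59, C_hi=280.30.
(300−201)/(280.30−234.59) × (242.60−234.59) + 201 = 99/45.71 × 8.01 + 201 ≈ 218.35 → 218.
Shanghai: 81.53 ∈ [66.74, 130.77] ↔ index [51, 100].
51 + (81.53−66.74)·(100−51)/(130.77−66.74) = 51 + 14.79·49/64.03 ≈ 62.32, so AQI = 62.
AQIs: Los Angeles=126, Denver=218, Shanghai=62. Denver (218) − Los Angeles (126) = 92.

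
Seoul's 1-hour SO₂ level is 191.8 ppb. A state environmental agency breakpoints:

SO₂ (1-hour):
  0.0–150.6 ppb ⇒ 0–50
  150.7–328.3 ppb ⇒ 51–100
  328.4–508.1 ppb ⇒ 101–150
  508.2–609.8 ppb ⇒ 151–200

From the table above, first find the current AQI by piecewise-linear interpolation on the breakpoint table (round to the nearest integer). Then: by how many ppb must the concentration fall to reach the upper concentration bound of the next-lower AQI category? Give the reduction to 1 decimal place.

41.2

SO₂: 191.8 lies in 150.7–328.3, so I_lo=51, I_hi=100, C_lo=150.7, C_hi=328.3.
(100−51)/(328.3−150.7) × (191.8−150.7) + 51 = 49/177.6 × 41.1 + 51 ≈ 62.34 → 62.
Current AQI 62 is in the Moderate range (51–100). The next-lower category tops out at AQI 50, whose upper concentration bound is 150.6 ppb.
Reduction needed = 191.8 − 150.6 = 41.2 ppb.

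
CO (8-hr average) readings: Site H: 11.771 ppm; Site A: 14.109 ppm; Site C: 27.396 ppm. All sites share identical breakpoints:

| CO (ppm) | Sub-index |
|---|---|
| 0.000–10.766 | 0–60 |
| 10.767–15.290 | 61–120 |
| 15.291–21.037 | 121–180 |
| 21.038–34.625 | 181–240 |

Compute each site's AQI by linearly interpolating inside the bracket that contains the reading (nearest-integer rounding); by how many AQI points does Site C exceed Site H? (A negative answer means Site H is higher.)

Site H 11.771: bracket 10.767–15.290 → index 61–120; slope 59/4.523, offset 1.004.
AQI = 61 + 59/4.523·1.004 ≈ 74.10 ⇒ 74.
Site A: 14.109 lies in 10.767–15.290, so I_lo=61, I_hi=120, C_lo=10.767, C_hi=15.290.
(120−61)/(15.290−10.767) × (14.109−10.767) + 61 = 59/4.523 × 3.342 + 61 ≈ 104.59 → 105.
Site C: 27.396 lies in 21.038–34.625, so I_lo=181, I_hi=240, C_lo=21.038, C_hi=34.625.
(240−181)/(34.625−21.038) × (27.396−21.038) + 181 = 59/13.587 × 6.358 + 181 ≈ 208.61 → 209.
AQIs: Site H=74, Site A=105, Site C=209. Site C (209) − Site H (74) = 135.

135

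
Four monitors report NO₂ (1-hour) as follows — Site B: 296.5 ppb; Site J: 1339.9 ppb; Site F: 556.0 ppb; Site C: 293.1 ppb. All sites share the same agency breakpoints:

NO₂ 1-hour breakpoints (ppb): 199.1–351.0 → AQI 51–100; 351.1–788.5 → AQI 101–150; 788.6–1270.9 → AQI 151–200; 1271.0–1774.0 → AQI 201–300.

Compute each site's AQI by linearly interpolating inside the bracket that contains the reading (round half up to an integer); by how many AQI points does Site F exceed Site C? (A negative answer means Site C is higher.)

43

Site B 296.5: bracket 199.1–351.0 → index 51–100; slope 49/151.9, offset 97.4.
AQI = 51 + 49/151.9·97.4 ≈ 82.42 ⇒ 82.
Site J: 1339.9 ∈ [1271.0, 1774.0] ↔ index [201, 300].
201 + (1339.9−1271.0)·(300−201)/(1774.0−1271.0) = 201 + 68.9·99/503.0 ≈ 214.56, so AQI = 215.
Site F 556.0: bracket 351.1–788.5 → index 101–150; slope 49/437.4, offset 204.9.
AQI = 101 + 49/437.4·204.9 ≈ 123.95 ⇒ 124.
Site C: 293.1 ∈ [199.1, 351.0] ↔ index [51, 100].
51 + (293.1−199.1)·(100−51)/(351.0−199.1) = 51 + 94.0·49/151.9 ≈ 81.32, so AQI = 81.
AQIs: Site B=82, Site J=215, Site F=124, Site C=81. Site F (124) − Site C (81) = 43.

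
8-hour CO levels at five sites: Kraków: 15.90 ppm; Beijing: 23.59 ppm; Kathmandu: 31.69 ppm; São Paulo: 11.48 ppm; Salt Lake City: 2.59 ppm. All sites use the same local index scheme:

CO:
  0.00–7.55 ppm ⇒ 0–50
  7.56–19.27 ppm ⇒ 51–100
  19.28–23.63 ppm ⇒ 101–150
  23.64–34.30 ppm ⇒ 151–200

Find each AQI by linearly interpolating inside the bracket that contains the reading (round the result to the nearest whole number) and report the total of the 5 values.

Kraków: row 7.56–19.27 (AQI 51–100). (100−51)·(15.90−7.56)/(19.27−7.56) + 51 = 49·8.34/11.71 + 51 ≈ 85.90 → 86.
Beijing 23.59: bracket 19.28–23.63 → index 101–150; slope 49/4.35, offset 4.31.
AQI = 101 + 49/4.35·4.31 ≈ 149.55 ⇒ 150.
Kathmandu: row 23.64–34.30 (AQI 151–200). (200−151)·(31.69−23.64)/(34.30−23.64) + 151 = 49·8.05/10.66 + 151 ≈ 188.00 → 188.
São Paulo 11.48: bracket 7.56–19.27 → index 51–100; slope 49/11.71, offset 3.92.
AQI = 51 + 49/11.71·3.92 ≈ 67.40 ⇒ 67.
Salt Lake City: 2.59 lies in 0.00–7.55, so I_lo=0, I_hi=50, C_lo=0.00, C_hi=7.55.
(50−0)/(7.55−0.00) × (2.59−0.00) + 0 = 50/7.55 × 2.59 + 0 ≈ 17.15 → 17.
AQIs: Kraków=86, Beijing=150, Kathmandu=188, São Paulo=67, Salt Lake City=17. Sum = 86 + 150 + 188 + 67 + 17 = 508.

508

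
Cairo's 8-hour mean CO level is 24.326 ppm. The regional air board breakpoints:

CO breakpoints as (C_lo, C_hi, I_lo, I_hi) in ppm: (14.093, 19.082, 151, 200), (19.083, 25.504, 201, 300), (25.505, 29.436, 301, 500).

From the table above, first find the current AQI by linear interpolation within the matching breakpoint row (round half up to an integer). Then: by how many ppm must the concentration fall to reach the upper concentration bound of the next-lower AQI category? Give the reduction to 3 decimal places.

5.244

CO 24.326: bracket 19.083–25.504 → index 201–300; slope 99/6.421, offset 5.243.
AQI = 201 + 99/6.421·5.243 ≈ 281.84 ⇒ 282.
Current AQI 282 is in the Very Unhealthy range (201–300). The next-lower category tops out at AQI 200, whose upper concentration bound is 19.082 ppm.
Reduction needed = 24.326 − 19.082 = 5.244 ppm.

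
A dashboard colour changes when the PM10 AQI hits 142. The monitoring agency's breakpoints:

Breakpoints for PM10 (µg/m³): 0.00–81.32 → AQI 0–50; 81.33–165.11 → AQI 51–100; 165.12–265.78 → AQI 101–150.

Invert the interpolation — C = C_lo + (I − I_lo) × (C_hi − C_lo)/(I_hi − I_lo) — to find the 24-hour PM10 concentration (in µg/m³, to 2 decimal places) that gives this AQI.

249.35

AQI 142 lies in the 101–150 band, which corresponds to 165.12–265.78 µg/m³.
C = 165.12 + (142−101)×(265.78−165.12)/(150−101) = 165.12 + 41×100.66/49 ≈ 249.3457 µg/m³ → 249.35 µg/m³ to 2 dp.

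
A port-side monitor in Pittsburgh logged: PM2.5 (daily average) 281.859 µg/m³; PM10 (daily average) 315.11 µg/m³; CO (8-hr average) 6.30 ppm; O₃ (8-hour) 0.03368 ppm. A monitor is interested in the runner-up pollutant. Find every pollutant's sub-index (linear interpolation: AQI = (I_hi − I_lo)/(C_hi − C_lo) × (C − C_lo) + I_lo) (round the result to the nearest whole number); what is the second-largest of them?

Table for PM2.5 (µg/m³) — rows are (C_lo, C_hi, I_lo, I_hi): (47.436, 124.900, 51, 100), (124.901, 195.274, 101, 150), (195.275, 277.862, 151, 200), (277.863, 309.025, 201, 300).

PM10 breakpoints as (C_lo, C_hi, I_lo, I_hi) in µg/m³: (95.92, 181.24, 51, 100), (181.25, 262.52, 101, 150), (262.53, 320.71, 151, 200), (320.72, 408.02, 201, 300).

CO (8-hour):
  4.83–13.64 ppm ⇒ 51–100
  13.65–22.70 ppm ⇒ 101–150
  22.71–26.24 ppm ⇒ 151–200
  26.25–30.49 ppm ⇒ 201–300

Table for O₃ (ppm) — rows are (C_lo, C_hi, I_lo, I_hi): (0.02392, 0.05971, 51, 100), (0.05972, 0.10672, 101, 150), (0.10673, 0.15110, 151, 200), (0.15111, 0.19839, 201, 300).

195

PM2.5: 281.859 lies in 277.863–309.025, so I_lo=201, I_hi=300, C_lo=277.863, C_hi=309.025.
(300−201)/(309.025−277.863) × (281.859−277.863) + 201 = 99/31.162 × 3.996 + 201 ≈ 213.70 → 214.
PM10: 315.11 ∈ [262.53, 320.71] ↔ index [151, 200].
151 + (315.11−262.53)·(200−151)/(320.71−262.53) = 151 + 52.58·49/58.18 ≈ 195.28, so AQI = 195.
CO: row 4.83–13.64 (AQI 51–100). (100−51)·(6.30−4.83)/(13.64−4.83) + 51 = 49·1.47/8.81 + 51 ≈ 59.18 → 59.
O₃: 0.03368 ∈ [0.02392, 0.05971] ↔ index [51, 100].
51 + (0.03368−0.02392)·(100−51)/(0.05971−0.02392) = 51 + 0.00976·49/0.03579 ≈ 64.36, so AQI = 64.
Sub-indices: PM2.5→214, PM10→195, CO→59, O₃→64. Ranked high→low: 214, 195, 64, 59. Second-highest sub-index = 195.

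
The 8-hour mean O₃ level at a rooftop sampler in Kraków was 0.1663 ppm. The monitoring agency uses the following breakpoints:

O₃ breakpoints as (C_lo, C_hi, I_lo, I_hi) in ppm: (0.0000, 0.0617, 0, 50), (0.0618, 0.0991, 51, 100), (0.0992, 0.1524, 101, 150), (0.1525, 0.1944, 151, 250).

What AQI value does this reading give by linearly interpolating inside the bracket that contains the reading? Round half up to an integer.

184

O₃ 0.1663: bracket 0.1525–0.1944 → index 151–250; slope 99/0.0419, offset 0.0138.
AQI = 151 + 99/0.0419·0.0138 ≈ 183.61 ⇒ 184.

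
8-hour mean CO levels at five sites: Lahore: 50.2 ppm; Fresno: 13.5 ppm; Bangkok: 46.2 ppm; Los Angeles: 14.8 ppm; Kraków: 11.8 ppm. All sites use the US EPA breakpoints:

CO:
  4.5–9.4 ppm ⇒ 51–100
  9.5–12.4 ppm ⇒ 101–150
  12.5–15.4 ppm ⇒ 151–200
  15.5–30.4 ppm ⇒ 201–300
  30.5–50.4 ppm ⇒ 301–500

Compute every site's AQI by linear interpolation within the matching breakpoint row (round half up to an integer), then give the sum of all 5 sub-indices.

1454

Lahore 50.2: bracket 30.5–50.4 → index 301–500; slope 199/19.9, offset 19.7.
AQI = 301 + 199/19.9·19.7 ≈ 498.00 ⇒ 498.
Fresno: 13.5 ∈ [12.5, 15.4] ↔ index [151, 200].
151 + (13.5−12.5)·(200−151)/(15.4−12.5) = 151 + 1.0·49/2.9 ≈ 167.90, so AQI = 168.
Bangkok: row 30.5–50.4 (AQI 301–500). (500−301)·(46.2−30.5)/(50.4−30.5) + 301 = 199·15.7/19.9 + 301 ≈ 458.00 → 458.
Los Angeles: 14.8 lies in 12.5–15.4, so I_lo=151, I_hi=200, C_lo=12.5, C_hi=15.4.
(200−151)/(15.4−12.5) × (14.8−12.5) + 151 = 49/2.9 × 2.3 + 151 ≈ 189.86 → 190.
Kraków: row 9.5–12.4 (AQI 101–150). (150−101)·(11.8−9.5)/(12.4−9.5) + 101 = 49·2.3/2.9 + 101 ≈ 139.86 → 140.
AQIs: Lahore=498, Fresno=168, Bangkok=458, Los Angeles=190, Kraków=140. Sum = 498 + 168 + 458 + 190 + 140 = 1454.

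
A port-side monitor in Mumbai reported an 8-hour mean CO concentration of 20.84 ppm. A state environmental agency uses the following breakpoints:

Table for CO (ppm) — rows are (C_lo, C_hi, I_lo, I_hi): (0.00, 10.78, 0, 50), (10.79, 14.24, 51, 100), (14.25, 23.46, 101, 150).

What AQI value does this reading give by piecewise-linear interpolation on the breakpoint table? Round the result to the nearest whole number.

CO 20.84: bracket 14.25–23.46 → index 101–150; slope 49/9.21, offset 6.59.
AQI = 101 + 49/9.21·6.59 ≈ 136.06 ⇒ 136.

136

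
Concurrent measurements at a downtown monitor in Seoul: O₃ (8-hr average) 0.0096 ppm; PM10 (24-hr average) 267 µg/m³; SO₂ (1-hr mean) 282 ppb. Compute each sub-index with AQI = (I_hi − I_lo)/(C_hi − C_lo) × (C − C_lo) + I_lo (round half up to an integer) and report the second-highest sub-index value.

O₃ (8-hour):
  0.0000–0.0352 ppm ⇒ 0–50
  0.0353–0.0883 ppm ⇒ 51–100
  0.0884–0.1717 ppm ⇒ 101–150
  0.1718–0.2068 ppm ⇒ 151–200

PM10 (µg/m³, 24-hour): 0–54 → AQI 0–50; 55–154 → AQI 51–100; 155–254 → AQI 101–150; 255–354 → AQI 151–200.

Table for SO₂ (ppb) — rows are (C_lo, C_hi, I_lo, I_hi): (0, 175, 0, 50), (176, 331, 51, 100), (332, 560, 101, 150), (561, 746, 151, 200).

O₃: row 0.0000–0.0352 (AQI 0–50). (50−0)·(0.0096−0.0000)/(0.0352−0.0000) + 0 = 50·0.0096/0.0352 + 0 ≈ 13.64 → 14.
PM10: 267 ∈ [255, 354] ↔ index [151, 200].
151 + (267−255)·(200−151)/(354−255) = 151 + 12·49/99 ≈ 156.94, so AQI = 157.
SO₂: 282 ∈ [176, 331] ↔ index [51, 100].
51 + (282−176)·(100−51)/(331−176) = 51 + 106·49/155 ≈ 84.51, so AQI = 85.
Sub-indices: O₃→14, PM10→157, SO₂→85. Ranked high→low: 157, 85, 14. Second-highest sub-index = 85.

85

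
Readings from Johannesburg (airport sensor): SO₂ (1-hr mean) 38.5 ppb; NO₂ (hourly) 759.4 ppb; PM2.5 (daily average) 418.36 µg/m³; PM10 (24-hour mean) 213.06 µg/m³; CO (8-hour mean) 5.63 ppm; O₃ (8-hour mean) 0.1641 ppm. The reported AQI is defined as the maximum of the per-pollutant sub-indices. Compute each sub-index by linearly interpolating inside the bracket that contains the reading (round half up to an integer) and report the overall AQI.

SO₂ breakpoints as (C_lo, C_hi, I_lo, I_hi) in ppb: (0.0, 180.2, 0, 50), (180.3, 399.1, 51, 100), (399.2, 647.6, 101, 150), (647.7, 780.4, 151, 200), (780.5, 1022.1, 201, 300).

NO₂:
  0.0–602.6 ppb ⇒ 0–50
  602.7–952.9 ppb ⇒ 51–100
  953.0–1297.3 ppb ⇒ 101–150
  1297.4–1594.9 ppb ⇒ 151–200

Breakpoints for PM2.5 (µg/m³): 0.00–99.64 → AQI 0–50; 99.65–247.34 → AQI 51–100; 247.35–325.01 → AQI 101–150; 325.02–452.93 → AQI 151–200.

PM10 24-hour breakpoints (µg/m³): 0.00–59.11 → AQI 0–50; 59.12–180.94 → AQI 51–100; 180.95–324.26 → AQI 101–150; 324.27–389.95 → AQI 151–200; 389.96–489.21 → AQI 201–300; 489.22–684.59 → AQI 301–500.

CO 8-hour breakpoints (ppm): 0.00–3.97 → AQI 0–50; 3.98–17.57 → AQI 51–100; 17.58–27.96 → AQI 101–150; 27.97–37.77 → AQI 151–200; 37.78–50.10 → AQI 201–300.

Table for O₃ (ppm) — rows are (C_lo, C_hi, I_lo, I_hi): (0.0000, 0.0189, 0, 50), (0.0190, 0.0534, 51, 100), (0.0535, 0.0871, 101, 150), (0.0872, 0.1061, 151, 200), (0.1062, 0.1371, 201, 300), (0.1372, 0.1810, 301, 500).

423

SO₂: 38.5 ∈ [0.0, 180.2] ↔ index [0, 50].
0 + (38.5−0.0)·(50−0)/(180.2−0.0) = 0 + 38.5·50/180.2 ≈ 10.68, so AQI = 11.
NO₂ 759.4: bracket 602.7–952.9 → index 51–100; slope 49/350.2, offset 156.7.
AQI = 51 + 49/350.2·156.7 ≈ 72.93 ⇒ 73.
PM2.5: 418.36 lies in 325.02–452.93, so I_lo=151, I_hi=200, C_lo=325.02, C_hi=452.93.
(200−151)/(452.93−325.02) × (418.36−325.02) + 151 = 49/127.91 × 93.34 + 151 ≈ 186.76 → 187.
PM10: 213.06 lies in 180.95–324.26, so I_lo=101, I_hi=150, C_lo=180.95, C_hi=324.26.
(150−101)/(324.26−180.95) × (213.06−180.95) + 101 = 49/143.31 × 32.11 + 101 ≈ 111.98 → 112.
CO: row 3.98–17.57 (AQI 51–100). (100−51)·(5.63−3.98)/(17.57−3.98) + 51 = 49·1.65/13.59 + 51 ≈ 56.95 → 57.
O₃: 0.1641 ∈ [0.1372, 0.1810] ↔ index [301, 500].
301 + (0.1641−0.1372)·(500−301)/(0.1810−0.1372) = 301 + 0.0269·199/0.0438 ≈ 423.22, so AQI = 423.
Sub-indices: SO₂→11, NO₂→73, PM2.5→187, PM10→112, CO→57, O₃→423. Overall AQI = max = 423; dominant pollutant is O₃.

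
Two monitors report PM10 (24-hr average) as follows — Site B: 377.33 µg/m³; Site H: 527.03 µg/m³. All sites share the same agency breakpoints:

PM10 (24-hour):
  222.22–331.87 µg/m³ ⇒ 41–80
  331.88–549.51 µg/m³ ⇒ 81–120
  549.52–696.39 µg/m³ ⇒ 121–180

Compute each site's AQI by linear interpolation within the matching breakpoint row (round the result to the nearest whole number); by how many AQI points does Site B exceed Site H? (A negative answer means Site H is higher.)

-27

Site B 377.33: bracket 331.88–549.51 → index 81–120; slope 39/217.63, offset 45.45.
AQI = 81 + 39/217.63·45.45 ≈ 89.14 ⇒ 89.
Site H: 527.03 lies in 331.88–549.51, so I_lo=81, I_hi=120, C_lo=331.88, C_hi=549.51.
(120−81)/(549.51−331.88) × (527.03−331.88) + 81 = 39/217.63 × 195.15 + 81 ≈ 115.97 → 116.
AQIs: Site B=89, Site H=116. Site B (89) − Site H (116) = -27.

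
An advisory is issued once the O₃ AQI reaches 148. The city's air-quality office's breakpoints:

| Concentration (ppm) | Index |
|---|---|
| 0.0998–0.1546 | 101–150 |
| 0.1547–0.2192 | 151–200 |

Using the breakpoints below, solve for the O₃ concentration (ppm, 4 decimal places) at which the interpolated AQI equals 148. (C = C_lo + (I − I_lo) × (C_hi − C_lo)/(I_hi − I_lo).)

AQI 148 lies in the 101–150 band, which corresponds to 0.0998–0.1546 ppm.
C = 0.0998 + (148−101)×(0.1546−0.0998)/(150−101) = 0.0998 + 47×0.0548/49 ≈ 0.152363 ppm → 0.1524 ppm to 4 dp.

0.1524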